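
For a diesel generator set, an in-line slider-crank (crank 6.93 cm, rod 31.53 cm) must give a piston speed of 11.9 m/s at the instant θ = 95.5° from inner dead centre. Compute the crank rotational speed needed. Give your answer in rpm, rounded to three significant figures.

1680

For an in-line slider-crank, |v_piston| = rω|sinθ|·[1 + r cosθ/√(L² − r² sin²θ)].
With r = 0.0693 m, L = 0.3153 m, θ = 95.5°: the bracketed kinematic factor |dx/dθ| = 0.067492 m.
ω = v/|dx/dθ| = 11.9/0.067492 = 176.32 rad/s.
N = 60ω/(2π) = 1683.7 rpm.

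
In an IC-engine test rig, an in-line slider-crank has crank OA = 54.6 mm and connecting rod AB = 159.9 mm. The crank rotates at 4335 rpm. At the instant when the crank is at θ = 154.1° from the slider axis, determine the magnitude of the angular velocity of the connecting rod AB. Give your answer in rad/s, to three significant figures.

141

ω = 454 rad/s (converted from 4335 rpm).
The rod makes angle φ with the slider axis where L sinφ = r sinθ; differentiating, L cosφ·φ̇ = r ω cosθ.
L cosφ = √(L² − r² sin²θ) = 0.15811 m.
|ω_rod| = r ω |cosθ| / √(L² − r² sin²θ) = 0.0546·454·0.89956/0.15811 = 141.02 rad/s.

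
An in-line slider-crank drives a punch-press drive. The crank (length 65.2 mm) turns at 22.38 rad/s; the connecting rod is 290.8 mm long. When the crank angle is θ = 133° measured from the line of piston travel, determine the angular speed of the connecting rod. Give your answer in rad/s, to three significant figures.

ω = 22.38 rad/s
The rod makes angle φ with the slider axis where L sinφ = r sinθ; differentiating, L cosφ·φ̇ = r ω cosθ.
L cosφ = √(L² − r² sin²θ) = 0.28686 m.
|ω_rod| = r ω |cosθ| / √(L² − r² sin²θ) = 0.0652·22.38·0.68200/0.28686 = 3.4691 rad/s.

3.47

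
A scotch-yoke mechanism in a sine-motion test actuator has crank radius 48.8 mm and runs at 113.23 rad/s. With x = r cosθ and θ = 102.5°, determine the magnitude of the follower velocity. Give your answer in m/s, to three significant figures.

ω = 113.2 rad/s
x = r cosθ ⇒ ẋ = −rω sinθ.
|v| = rω|sinθ| = 0.0488·113.2·|sin 102.5°| = 5.3946 m/s.

5.39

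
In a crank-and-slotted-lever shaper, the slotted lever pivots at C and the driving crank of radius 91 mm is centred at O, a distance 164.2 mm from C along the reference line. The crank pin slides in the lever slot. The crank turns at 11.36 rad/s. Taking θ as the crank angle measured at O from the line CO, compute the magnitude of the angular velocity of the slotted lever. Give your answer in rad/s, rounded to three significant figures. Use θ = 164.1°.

ω = 11.36 rad/s
Crank pin A relative to C: A = (d + r cosθ, r sinθ); lever angle φ = atan2(r sinθ, d + r cosθ).
Differentiating tanφ: φ̇ = rω(d cosθ + r)/(d² + r² + 2dr cosθ).
d² + r² + 2dr cosθ = |CA|² = 0.00650158 m²;  d cosθ + r = -0.066918 m.
|ω_lever| = |0.091·11.36·-0.066918| / 0.00650158 = 10.64 rad/s.

10.6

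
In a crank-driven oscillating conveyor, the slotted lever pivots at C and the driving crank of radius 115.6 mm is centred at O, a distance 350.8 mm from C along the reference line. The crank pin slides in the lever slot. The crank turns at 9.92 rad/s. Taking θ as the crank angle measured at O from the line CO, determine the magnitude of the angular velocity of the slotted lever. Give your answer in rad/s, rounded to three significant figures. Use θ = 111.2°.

0.121

ω = 9.92 rad/s
Crank pin A relative to C: A = (d + r cosθ, r sinθ); lever angle φ = atan2(r sinθ, d + r cosθ).
Differentiating tanφ: φ̇ = rω(d cosθ + r)/(d² + r² + 2dr cosθ).
d² + r² + 2dr cosθ = |CA|² = 0.107094 m²;  d cosθ + r = -0.011258 m.
|ω_lever| = |0.1156·9.92·-0.011258| / 0.107094 = 0.12055 rad/s.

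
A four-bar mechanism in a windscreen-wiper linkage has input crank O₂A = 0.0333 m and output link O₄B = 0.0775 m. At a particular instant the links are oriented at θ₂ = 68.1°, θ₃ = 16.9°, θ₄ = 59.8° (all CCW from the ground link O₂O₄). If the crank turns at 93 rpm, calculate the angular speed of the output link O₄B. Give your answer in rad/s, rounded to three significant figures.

4.79

ω₂ = 9.739 rad/s (from 93 rpm).
Differentiating the loop-closure r₂e^{iθ₂}+r₃e^{iθ₃}=r₁+r₄e^{iθ₄} gives r₂ω₂e^{iθ₂}+r₃ω₃e^{iθ₃}=r₄ω₄e^{iθ₄}.
Eliminating the other unknown: ω₄ = r₂ω₂ sin(θ₂−θ₃) / [r₄ sin(θ₄−θ₃)].
Numerator sine = +0.77934; denominator sine = +0.68072.
Result = 0.0333·9.739·(+0.77934) / (0.0775·(+0.68072)) = +4.7908 rad/s; magnitude 4.7908 rad/s.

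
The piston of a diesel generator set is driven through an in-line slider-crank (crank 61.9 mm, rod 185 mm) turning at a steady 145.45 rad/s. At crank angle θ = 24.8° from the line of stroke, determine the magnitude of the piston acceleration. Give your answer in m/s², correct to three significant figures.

1480

ω = 145.4 rad/s
x(θ) = r cosθ + √(L² − r² sin²θ); with ω constant, a = ω²·d²x/dθ².
d²x/dθ² = −r cosθ − r²(cos2θ)/√u − r⁴ sin²2θ/(4u^{3/2}),  u = L² − r² sin²θ = 0.0335509 m².
Substituting r = 0.0619 m, L = 0.185 m, θ = 24.8°: d²x/dθ² = -0.070095 m.
a = ω²·d²x/dθ² = (145.4)²·(-0.070095) = -1482.9 m/s²;  |a| = 1482.9 m/s².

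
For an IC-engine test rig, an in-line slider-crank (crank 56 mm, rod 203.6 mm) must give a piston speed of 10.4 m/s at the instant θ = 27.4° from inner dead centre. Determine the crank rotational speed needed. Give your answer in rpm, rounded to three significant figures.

For an in-line slider-crank, |v_piston| = rω|sinθ|·[1 + r cosθ/√(L² − r² sin²θ)].
With r = 0.056 m, L = 0.2036 m, θ = 27.4°: the bracketed kinematic factor |dx/dθ| = 0.032115 m.
ω = v/|dx/dθ| = 10.4/0.032115 = 323.83 rad/s.
N = 60ω/(2π) = 3092.4 rpm.

3090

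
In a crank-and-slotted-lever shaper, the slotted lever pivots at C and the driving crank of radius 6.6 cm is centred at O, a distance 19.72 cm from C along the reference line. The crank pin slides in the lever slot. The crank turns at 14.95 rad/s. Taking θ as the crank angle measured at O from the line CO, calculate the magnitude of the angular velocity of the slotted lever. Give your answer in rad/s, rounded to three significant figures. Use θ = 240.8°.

0.976

ω = 14.95 rad/s
Crank pin A relative to C: A = (d + r cosθ, r sinθ); lever angle φ = atan2(r sinθ, d + r cosθ).
Differentiating tanφ: φ̇ = rω(d cosθ + r)/(d² + r² + 2dr cosθ).
d² + r² + 2dr cosθ = |CA|² = 0.0305447 m²;  d cosθ + r = -0.030206 m.
|ω_lever| = |0.066·14.95·-0.030206| / 0.0305447 = 0.97576 rad/s.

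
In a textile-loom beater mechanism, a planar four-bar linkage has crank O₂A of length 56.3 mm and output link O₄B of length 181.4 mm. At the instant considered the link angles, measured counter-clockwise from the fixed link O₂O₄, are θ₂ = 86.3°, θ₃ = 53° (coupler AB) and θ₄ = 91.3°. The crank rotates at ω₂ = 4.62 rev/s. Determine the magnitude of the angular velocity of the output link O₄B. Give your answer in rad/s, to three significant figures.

7.98

ω₂ = 29.03 rad/s (from 4.62 rev/s).
Differentiating the loop-closure r₂e^{iθ₂}+r₃e^{iθ₃}=r₁+r₄e^{iθ₄} gives r₂ω₂e^{iθ₂}+r₃ω₃e^{iθ₃}=r₄ω₄e^{iθ₄}.
Eliminating the other unknown: ω₄ = r₂ω₂ sin(θ₂−θ₃) / [r₄ sin(θ₄−θ₃)].
Numerator sine = +0.54902; denominator sine = +0.61978.
Result = 0.0563·29.03·(+0.54902) / (0.1814·(+0.61978)) = +7.9808 rad/s; magnitude 7.9808 rad/s.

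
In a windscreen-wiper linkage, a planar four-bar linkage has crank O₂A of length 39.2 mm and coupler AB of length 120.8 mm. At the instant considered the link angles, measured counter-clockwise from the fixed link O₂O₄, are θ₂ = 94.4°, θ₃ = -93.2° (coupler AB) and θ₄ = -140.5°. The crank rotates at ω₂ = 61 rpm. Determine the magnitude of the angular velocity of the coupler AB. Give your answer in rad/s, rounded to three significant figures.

ω₂ = 6.388 rad/s (from 61 rpm).
Differentiating the loop-closure r₂e^{iθ₂}+r₃e^{iθ₃}=r₁+r₄e^{iθ₄} gives r₂ω₂e^{iθ₂}+r₃ω₃e^{iθ₃}=r₄ω₄e^{iθ₄}.
Eliminating the other unknown: ω₃ = r₂ω₂ sin(θ₄−θ₂) / [r₃ sin(θ₃−θ₄)].
Numerator sine = +0.81815; denominator sine = +0.73491.
Result = 0.0392·6.388·(+0.81815) / (0.1208·(+0.73491)) = +2.3077 rad/s; magnitude 2.3077 rad/s.

2.31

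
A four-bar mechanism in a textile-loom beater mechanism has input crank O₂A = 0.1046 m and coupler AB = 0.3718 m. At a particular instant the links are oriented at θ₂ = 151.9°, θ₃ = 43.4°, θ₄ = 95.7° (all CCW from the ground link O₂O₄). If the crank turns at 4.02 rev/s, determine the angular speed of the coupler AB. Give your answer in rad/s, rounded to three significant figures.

7.46

ω₂ = 25.26 rad/s (from 4.02 rev/s).
Differentiating the loop-closure r₂e^{iθ₂}+r₃e^{iθ₃}=r₁+r₄e^{iθ₄} gives r₂ω₂e^{iθ₂}+r₃ω₃e^{iθ₃}=r₄ω₄e^{iθ₄}.
Eliminating the other unknown: ω₃ = r₂ω₂ sin(θ₄−θ₂) / [r₃ sin(θ₃−θ₄)].
Numerator sine = -0.83098; denominator sine = -0.79122.
Result = 0.1046·25.26·(-0.83098) / (0.3718·(-0.79122)) = +7.4631 rad/s; magnitude 7.4631 rad/s.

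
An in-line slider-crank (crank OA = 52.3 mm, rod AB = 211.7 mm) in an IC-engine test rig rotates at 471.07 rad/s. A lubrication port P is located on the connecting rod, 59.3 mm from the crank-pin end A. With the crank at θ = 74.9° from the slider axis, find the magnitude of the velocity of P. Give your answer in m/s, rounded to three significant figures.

24.7

ω = 471.1 rad/s.  Crank-pin speed |V_A| = rω = 24.637 m/s, perpendicular to OA.
Rod angle: sinφ = −(r/L) sinθ ⇒ φ = -13.799°; ω_rod = −rω cosθ/√(L²−r²sin²θ) = -31.218 rad/s.
V_P = V_A + ω_rod × AP, with AP = 0.0593 m along the rod.
Components: V_Px = −rω sinθ − a·ω_rod·sinφ = -24.228 m/s;  V_Py = rω cosθ + a·ω_rod·cosφ = +4.6203 m/s.
|V_P| = √(V_Px² + V_Py²) = 24.664 m/s.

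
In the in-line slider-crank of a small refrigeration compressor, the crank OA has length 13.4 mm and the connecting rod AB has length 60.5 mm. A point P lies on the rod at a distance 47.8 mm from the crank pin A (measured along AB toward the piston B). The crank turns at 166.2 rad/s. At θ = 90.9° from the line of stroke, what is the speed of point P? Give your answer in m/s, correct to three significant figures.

2.22

ω = 166.2 rad/s.  Crank-pin speed |V_A| = rω = 2.2271 m/s, perpendicular to OA.
Rod angle: sinφ = −(r/L) sinθ ⇒ φ = -12.795°; ω_rod = −rω cosθ/√(L²−r²sin²θ) = +0.59293 rad/s.
V_P = V_A + ω_rod × AP, with AP = 0.0478 m along the rod.
Components: V_Px = −rω sinθ − a·ω_rod·sinφ = -2.2205 m/s;  V_Py = rω cosθ + a·ω_rod·cosφ = -0.0073432 m/s.
|V_P| = √(V_Px² + V_Py²) = 2.2205 m/s.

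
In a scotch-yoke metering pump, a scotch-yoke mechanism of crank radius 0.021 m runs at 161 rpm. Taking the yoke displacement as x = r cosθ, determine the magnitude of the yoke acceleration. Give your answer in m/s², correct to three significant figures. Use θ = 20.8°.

ω = 16.86 rad/s (from 161 rpm).
x = r cosθ ⇒ ẍ = −rω² cosθ (ω constant).
|a| = rω²|cosθ| = 0.021·(16.86)²·|cos 20.8°| = 5.5803 m/s².

5.58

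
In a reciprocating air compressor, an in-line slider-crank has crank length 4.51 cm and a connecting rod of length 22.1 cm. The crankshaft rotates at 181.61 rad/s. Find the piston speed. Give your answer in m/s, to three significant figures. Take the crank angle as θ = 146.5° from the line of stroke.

3.75

ω = 181.6 rad/s
For an in-line slider-crank, x = r cosθ + √(L² − r² sin²θ), so v = −rω sinθ·[1 + r cosθ/√(L² − r² sin²θ)].
With r = 0.0451 m, L = 0.221 m, θ = 146.5°: √(L² − r² sin²θ) = 0.21959 m.
v = −0.0451·181.6·0.55194·[1 + 0.0451·-0.83389/0.21959] = -3.7465 m/s.
|v| = 3.7465 m/s.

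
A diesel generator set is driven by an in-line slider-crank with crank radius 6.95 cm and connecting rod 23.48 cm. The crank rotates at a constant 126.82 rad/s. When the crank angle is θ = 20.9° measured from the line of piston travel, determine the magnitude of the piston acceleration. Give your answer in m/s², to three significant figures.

ω = 126.8 rad/s
x(θ) = r cosθ + √(L² − r² sin²θ); with ω constant, a = ω²·d²x/dθ².
d²x/dθ² = −r cosθ − r²(cos2θ)/√u − r⁴ sin²2θ/(4u^{3/2}),  u = L² − r² sin²θ = 0.0545163 m².
Substituting r = 0.0695 m, L = 0.2348 m, θ = 20.9°: d²x/dθ² = -0.080553 m.
a = ω²·d²x/dθ² = (126.8)²·(-0.080553) = -1295.6 m/s²;  |a| = 1295.6 m/s².

1300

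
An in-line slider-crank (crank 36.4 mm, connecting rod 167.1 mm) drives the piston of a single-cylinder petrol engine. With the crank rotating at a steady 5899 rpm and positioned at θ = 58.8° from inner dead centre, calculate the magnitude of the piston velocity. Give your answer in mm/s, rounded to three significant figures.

ω = 2π·5899/60 = 617.7 rad/s
For an in-line slider-crank, x = r cosθ + √(L² − r² sin²θ), so v = −rω sinθ·[1 + r cosθ/√(L² − r² sin²θ)].
With r = 0.0364 m, L = 0.1671 m, θ = 58.8°: √(L² − r² sin²θ) = 0.16417 m.
v = −0.0364·617.7·0.85536·[1 + 0.0364·0.51803/0.16417] = -21.443 m/s.
|v| = 21.443 m/s = 21443 mm/s.

21400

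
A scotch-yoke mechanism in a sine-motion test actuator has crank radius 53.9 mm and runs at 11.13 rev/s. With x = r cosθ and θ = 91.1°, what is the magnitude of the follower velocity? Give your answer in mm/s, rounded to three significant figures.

ω = 69.93 rad/s (from 11.13 rev/s).
x = r cosθ ⇒ ẋ = −rω sinθ.
|v| = rω|sinθ| = 0.0539·69.93·|sin 91.1°| = 3.7686 m/s = 3768.6 mm/s.

3770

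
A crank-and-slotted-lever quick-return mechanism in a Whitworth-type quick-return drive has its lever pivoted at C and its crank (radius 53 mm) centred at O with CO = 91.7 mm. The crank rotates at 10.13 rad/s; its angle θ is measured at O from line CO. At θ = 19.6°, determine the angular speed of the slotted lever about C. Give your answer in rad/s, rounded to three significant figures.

ω = 10.13 rad/s
Crank pin A relative to C: A = (d + r cosθ, r sinθ); lever angle φ = atan2(r sinθ, d + r cosθ).
Differentiating tanφ: φ̇ = rω(d cosθ + r)/(d² + r² + 2dr cosθ).
d² + r² + 2dr cosθ = |CA|² = 0.0203749 m²;  d cosθ + r = +0.13939 m.
|ω_lever| = |0.053·10.13·+0.13939| / 0.0203749 = 3.6729 rad/s.

3.67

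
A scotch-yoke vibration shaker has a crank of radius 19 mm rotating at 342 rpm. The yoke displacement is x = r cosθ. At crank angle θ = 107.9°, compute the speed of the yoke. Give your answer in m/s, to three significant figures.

0.648

ω = 35.81 rad/s (from 342 rpm).
x = r cosθ ⇒ ẋ = −rω sinθ.
|v| = rω|sinθ| = 0.019·35.81·|sin 107.9°| = 0.64753 m/s.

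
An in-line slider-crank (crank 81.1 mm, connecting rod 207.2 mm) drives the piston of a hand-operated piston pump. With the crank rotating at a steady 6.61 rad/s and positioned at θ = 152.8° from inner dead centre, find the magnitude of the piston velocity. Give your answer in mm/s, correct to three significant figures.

ω = 6.61 rad/s
For an in-line slider-crank, x = r cosθ + √(L² − r² sin²θ), so v = −rω sinθ·[1 + r cosθ/√(L² − r² sin²θ)].
With r = 0.0811 m, L = 0.2072 m, θ = 152.8°: √(L² − r² sin²θ) = 0.20386 m.
v = −0.0811·6.61·0.45710·[1 + 0.0811·-0.88942/0.20386] = -0.15833 m/s.
|v| = 0.15833 m/s = 158.33 mm/s.

158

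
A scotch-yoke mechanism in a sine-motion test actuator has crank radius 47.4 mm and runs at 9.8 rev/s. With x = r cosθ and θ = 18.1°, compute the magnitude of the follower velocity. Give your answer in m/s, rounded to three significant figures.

ω = 61.58 rad/s (from 9.8 rev/s).
x = r cosθ ⇒ ẋ = −rω sinθ.
|v| = rω|sinθ| = 0.0474·61.58·|sin 18.1°| = 0.90676 m/s.

0.907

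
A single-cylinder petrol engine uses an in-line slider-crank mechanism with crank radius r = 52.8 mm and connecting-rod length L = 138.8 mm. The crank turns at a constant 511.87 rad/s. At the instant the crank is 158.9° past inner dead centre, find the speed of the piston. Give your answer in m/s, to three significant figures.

6.24

ω = 511.9 rad/s
For an in-line slider-crank, x = r cosθ + √(L² − r² sin²θ), so v = −rω sinθ·[1 + r cosθ/√(L² − r² sin²θ)].
With r = 0.0528 m, L = 0.1388 m, θ = 158.9°: √(L² − r² sin²θ) = 0.13749 m.
v = −0.0528·511.9·0.36000·[1 + 0.0528·-0.93295/0.13749] = -6.2437 m/s.
|v| = 6.2437 m/s.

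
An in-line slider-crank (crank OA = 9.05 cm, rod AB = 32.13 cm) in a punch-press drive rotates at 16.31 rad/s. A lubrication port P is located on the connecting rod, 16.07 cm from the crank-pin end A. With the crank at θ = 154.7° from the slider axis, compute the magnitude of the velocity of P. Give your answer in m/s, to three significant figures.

ω = 16.31 rad/s.  Crank-pin speed |V_A| = rω = 1.4761 m/s, perpendicular to OA.
Rod angle: sinφ = −(r/L) sinθ ⇒ φ = -6.914°; ω_rod = −rω cosθ/√(L²−r²sin²θ) = +4.1838 rad/s.
V_P = V_A + ω_rod × AP, with AP = 0.1607 m along the rod.
Components: V_Px = −rω sinθ − a·ω_rod·sinφ = -0.54987 m/s;  V_Py = rω cosθ + a·ω_rod·cosφ = -0.66703 m/s.
|V_P| = √(V_Px² + V_Py²) = 0.86446 m/s.

0.864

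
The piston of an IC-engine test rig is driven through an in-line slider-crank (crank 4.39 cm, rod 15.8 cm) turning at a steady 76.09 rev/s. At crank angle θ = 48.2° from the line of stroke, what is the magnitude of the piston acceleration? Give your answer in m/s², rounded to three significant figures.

6430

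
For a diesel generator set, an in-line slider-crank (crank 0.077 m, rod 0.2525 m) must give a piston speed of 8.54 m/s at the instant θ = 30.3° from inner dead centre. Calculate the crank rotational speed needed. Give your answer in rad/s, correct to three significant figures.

174

For an in-line slider-crank, |v_piston| = rω|sinθ|·[1 + r cosθ/√(L² − r² sin²θ)].
With r = 0.077 m, L = 0.2525 m, θ = 30.3°: the bracketed kinematic factor |dx/dθ| = 0.0492 m.
ω = v/|dx/dθ| = 8.54/0.0492 = 173.58 rad/s.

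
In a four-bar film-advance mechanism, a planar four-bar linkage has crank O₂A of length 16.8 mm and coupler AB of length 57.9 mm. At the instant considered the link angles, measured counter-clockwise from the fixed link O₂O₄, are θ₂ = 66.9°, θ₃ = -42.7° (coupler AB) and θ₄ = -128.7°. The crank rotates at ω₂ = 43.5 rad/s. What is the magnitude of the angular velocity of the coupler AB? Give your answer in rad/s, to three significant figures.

3.40

ω₂ = 43.5 rad/s
Differentiating the loop-closure r₂e^{iθ₂}+r₃e^{iθ₃}=r₁+r₄e^{iθ₄} gives r₂ω₂e^{iθ₂}+r₃ω₃e^{iθ₃}=r₄ω₄e^{iθ₄}.
Eliminating the other unknown: ω₃ = r₂ω₂ sin(θ₄−θ₂) / [r₃ sin(θ₃−θ₄)].
Numerator sine = +0.26892; denominator sine = +0.99756.
Result = 0.0168·43.5·(+0.26892) / (0.0579·(+0.99756)) = +3.4025 rad/s; magnitude 3.4025 rad/s.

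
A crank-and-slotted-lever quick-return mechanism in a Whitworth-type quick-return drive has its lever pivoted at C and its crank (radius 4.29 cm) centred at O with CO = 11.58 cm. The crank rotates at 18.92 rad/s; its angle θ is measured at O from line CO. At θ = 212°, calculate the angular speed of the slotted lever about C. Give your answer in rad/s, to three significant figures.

ω = 18.92 rad/s
Crank pin A relative to C: A = (d + r cosθ, r sinθ); lever angle φ = atan2(r sinθ, d + r cosθ).
Differentiating tanφ: φ̇ = rω(d cosθ + r)/(d² + r² + 2dr cosθ).
d² + r² + 2dr cosθ = |CA|² = 0.00682415 m²;  d cosθ + r = -0.055304 m.
|ω_lever| = |0.0429·18.92·-0.055304| / 0.00682415 = 6.5779 rad/s.

6.58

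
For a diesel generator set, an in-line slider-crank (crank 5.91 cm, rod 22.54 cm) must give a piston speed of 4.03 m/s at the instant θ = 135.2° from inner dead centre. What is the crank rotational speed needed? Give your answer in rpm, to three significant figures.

For an in-line slider-crank, |v_piston| = rω|sinθ|·[1 + r cosθ/√(L² − r² sin²θ)].
With r = 0.0591 m, L = 0.2254 m, θ = 135.2°: the bracketed kinematic factor |dx/dθ| = 0.03376 m.
ω = v/|dx/dθ| = 4.03/0.03376 = 119.37 rad/s.
N = 60ω/(2π) = 1139.9 rpm.

1140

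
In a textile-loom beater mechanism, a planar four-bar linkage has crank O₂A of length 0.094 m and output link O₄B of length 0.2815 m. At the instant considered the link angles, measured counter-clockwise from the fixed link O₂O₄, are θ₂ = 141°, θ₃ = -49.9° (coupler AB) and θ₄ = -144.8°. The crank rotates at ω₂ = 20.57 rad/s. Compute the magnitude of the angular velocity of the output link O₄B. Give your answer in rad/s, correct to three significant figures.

1.30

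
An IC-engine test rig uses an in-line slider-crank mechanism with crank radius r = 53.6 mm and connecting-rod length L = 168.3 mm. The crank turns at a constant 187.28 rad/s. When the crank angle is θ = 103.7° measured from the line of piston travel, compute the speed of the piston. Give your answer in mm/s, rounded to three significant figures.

ω = 187.3 rad/s
For an in-line slider-crank, x = r cosθ + √(L² − r² sin²θ), so v = −rω sinθ·[1 + r cosθ/√(L² − r² sin²θ)].
With r = 0.0536 m, L = 0.1683 m, θ = 103.7°: √(L² − r² sin²θ) = 0.16004 m.
v = −0.0536·187.3·0.97155·[1 + 0.0536·-0.23684/0.16004] = -8.979 m/s.
|v| = 8.979 m/s = 8979 mm/s.

8980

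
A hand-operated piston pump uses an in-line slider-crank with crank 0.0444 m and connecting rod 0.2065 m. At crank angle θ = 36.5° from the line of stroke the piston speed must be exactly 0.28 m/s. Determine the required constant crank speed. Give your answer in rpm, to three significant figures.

86.2

For an in-line slider-crank, |v_piston| = rω|sinθ|·[1 + r cosθ/√(L² − r² sin²θ)].
With r = 0.0444 m, L = 0.2065 m, θ = 36.5°: the bracketed kinematic factor |dx/dθ| = 0.031013 m.
ω = v/|dx/dθ| = 0.28/0.031013 = 9.0286 rad/s.
N = 60ω/(2π) = 86.217 rpm.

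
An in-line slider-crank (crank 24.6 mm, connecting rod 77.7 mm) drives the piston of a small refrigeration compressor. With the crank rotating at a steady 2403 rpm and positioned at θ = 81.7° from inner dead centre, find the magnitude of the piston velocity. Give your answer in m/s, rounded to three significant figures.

ω = 2π·2403/60 = 251.6 rad/s
For an in-line slider-crank, x = r cosθ + √(L² − r² sin²θ), so v = −rω sinθ·[1 + r cosθ/√(L² − r² sin²θ)].
With r = 0.0246 m, L = 0.0777 m, θ = 81.7°: √(L² − r² sin²θ) = 0.073788 m.
v = −0.0246·251.6·0.98953·[1 + 0.0246·0.14436/0.073788] = -6.4203 m/s.
|v| = 6.4203 m/s.

6.42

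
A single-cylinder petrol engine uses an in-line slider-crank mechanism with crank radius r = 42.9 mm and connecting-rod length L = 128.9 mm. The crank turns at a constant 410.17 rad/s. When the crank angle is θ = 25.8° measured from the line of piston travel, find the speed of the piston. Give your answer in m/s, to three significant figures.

9.98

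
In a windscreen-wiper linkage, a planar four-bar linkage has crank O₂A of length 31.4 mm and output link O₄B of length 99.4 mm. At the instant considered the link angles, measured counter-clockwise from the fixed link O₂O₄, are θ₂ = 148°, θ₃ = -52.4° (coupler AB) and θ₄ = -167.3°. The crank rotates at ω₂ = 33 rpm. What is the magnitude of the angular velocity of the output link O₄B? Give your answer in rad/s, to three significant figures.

0.420

ω₂ = 3.456 rad/s (from 33 rpm).
Differentiating the loop-closure r₂e^{iθ₂}+r₃e^{iθ₃}=r₁+r₄e^{iθ₄} gives r₂ω₂e^{iθ₂}+r₃ω₃e^{iθ₃}=r₄ω₄e^{iθ₄}.
Eliminating the other unknown: ω₄ = r₂ω₂ sin(θ₂−θ₃) / [r₄ sin(θ₄−θ₃)].
Numerator sine = -0.34857; denominator sine = -0.90704.
Result = 0.0314·3.456·(-0.34857) / (0.0994·(-0.90704)) = +0.41952 rad/s; magnitude 0.41952 rad/s.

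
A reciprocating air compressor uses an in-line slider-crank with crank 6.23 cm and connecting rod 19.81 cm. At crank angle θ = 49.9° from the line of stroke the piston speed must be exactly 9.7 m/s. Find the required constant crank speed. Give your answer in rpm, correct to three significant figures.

For an in-line slider-crank, |v_piston| = rω|sinθ|·[1 + r cosθ/√(L² − r² sin²θ)].
With r = 0.0623 m, L = 0.1981 m, θ = 49.9°: the bracketed kinematic factor |dx/dθ| = 0.0576 m.
ω = v/|dx/dθ| = 9.7/0.0576 = 168.4 rad/s.
N = 60ω/(2π) = 1608.1 rpm.

1610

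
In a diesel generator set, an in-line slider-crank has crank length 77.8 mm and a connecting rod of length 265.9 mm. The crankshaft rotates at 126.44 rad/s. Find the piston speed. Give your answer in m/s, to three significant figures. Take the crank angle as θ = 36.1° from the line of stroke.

ω = 126.4 rad/s
For an in-line slider-crank, x = r cosθ + √(L² − r² sin²θ), so v = −rω sinθ·[1 + r cosθ/√(L² − r² sin²θ)].
With r = 0.0778 m, L = 0.2659 m, θ = 36.1°: √(L² − r² sin²θ) = 0.26192 m.
v = −0.0778·126.4·0.58920·[1 + 0.0778·0.80799/0.26192] = -7.187 m/s.
|v| = 7.187 m/s.

7.19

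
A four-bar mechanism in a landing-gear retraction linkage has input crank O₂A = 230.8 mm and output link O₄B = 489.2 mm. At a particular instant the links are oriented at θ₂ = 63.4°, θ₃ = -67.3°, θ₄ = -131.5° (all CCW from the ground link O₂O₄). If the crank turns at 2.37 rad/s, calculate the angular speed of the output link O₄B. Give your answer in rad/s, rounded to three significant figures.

0.942

ω₂ = 2.37 rad/s
Differentiating the loop-closure r₂e^{iθ₂}+r₃e^{iθ₃}=r₁+r₄e^{iθ₄} gives r₂ω₂e^{iθ₂}+r₃ω₃e^{iθ₃}=r₄ω₄e^{iθ₄}.
Eliminating the other unknown: ω₄ = r₂ω₂ sin(θ₂−θ₃) / [r₄ sin(θ₄−θ₃)].
Numerator sine = +0.75813; denominator sine = -0.90032.
Result = 0.2308·2.37·(+0.75813) / (0.4892·(-0.90032)) = -0.94156 rad/s; magnitude 0.94156 rad/s.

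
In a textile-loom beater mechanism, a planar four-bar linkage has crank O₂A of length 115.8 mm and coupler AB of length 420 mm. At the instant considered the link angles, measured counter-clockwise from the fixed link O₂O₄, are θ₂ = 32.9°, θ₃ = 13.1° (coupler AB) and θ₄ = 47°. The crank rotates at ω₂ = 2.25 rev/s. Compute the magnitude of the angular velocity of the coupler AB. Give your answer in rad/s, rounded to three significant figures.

ω₂ = 14.14 rad/s (from 2.25 rev/s).
Differentiating the loop-closure r₂e^{iθ₂}+r₃e^{iθ₃}=r₁+r₄e^{iθ₄} gives r₂ω₂e^{iθ₂}+r₃ω₃e^{iθ₃}=r₄ω₄e^{iθ₄}.
Eliminating the other unknown: ω₃ = r₂ω₂ sin(θ₄−θ₂) / [r₃ sin(θ₃−θ₄)].
Numerator sine = +0.24362; denominator sine = -0.55775.
Result = 0.1158·14.14·(+0.24362) / (0.42·(-0.55775)) = -1.7025 rad/s; magnitude 1.7025 rad/s.

1.70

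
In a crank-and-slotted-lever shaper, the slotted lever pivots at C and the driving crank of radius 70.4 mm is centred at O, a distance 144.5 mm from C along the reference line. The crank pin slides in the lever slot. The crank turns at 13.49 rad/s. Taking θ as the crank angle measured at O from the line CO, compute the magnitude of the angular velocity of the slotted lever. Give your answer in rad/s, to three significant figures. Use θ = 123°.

ω = 13.49 rad/s
Crank pin A relative to C: A = (d + r cosθ, r sinθ); lever angle φ = atan2(r sinθ, d + r cosθ).
Differentiating tanφ: φ̇ = rω(d cosθ + r)/(d² + r² + 2dr cosθ).
d² + r² + 2dr cosθ = |CA|² = 0.0147554 m²;  d cosθ + r = -0.0083003 m.
|ω_lever| = |0.0704·13.49·-0.0083003| / 0.0147554 = 0.53423 rad/s.

0.534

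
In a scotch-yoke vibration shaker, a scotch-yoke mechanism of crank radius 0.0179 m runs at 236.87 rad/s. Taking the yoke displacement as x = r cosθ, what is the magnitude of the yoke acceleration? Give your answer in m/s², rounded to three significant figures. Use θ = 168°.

ω = 236.9 rad/s
x = r cosθ ⇒ ẍ = −rω² cosθ (ω constant).
|a| = rω²|cosθ| = 0.0179·(236.9)²·|cos 168°| = 982.38 m/s².

982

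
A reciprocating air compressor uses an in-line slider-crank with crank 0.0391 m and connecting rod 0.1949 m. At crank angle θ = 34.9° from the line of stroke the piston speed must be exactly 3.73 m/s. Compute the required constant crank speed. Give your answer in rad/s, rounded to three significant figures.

143

For an in-line slider-crank, |v_piston| = rω|sinθ|·[1 + r cosθ/√(L² − r² sin²θ)].
With r = 0.0391 m, L = 0.1949 m, θ = 34.9°: the bracketed kinematic factor |dx/dθ| = 0.026076 m.
ω = v/|dx/dθ| = 3.73/0.026076 = 143.04 rad/s.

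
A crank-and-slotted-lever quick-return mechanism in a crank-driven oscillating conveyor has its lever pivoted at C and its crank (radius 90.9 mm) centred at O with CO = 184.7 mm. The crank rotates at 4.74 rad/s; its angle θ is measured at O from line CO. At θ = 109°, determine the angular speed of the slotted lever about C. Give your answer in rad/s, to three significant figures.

0.422

ω = 4.74 rad/s
Crank pin A relative to C: A = (d + r cosθ, r sinθ); lever angle φ = atan2(r sinθ, d + r cosθ).
Differentiating tanφ: φ̇ = rω(d cosθ + r)/(d² + r² + 2dr cosθ).
d² + r² + 2dr cosθ = |CA|² = 0.0314448 m²;  d cosθ + r = +0.030768 m.
|ω_lever| = |0.0909·4.74·+0.030768| / 0.0314448 = 0.42159 rad/s.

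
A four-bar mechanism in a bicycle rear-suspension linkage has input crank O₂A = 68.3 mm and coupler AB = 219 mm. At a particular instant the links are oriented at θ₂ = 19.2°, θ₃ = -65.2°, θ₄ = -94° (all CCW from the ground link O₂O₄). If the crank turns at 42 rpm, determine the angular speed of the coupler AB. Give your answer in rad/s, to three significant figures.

ω₂ = 4.398 rad/s (from 42 rpm).
Differentiating the loop-closure r₂e^{iθ₂}+r₃e^{iθ₃}=r₁+r₄e^{iθ₄} gives r₂ω₂e^{iθ₂}+r₃ω₃e^{iθ₃}=r₄ω₄e^{iθ₄}.
Eliminating the other unknown: ω₃ = r₂ω₂ sin(θ₄−θ₂) / [r₃ sin(θ₃−θ₄)].
Numerator sine = -0.91914; denominator sine = +0.48175.
Result = 0.0683·4.398·(-0.91914) / (0.219·(+0.48175)) = -2.617 rad/s; magnitude 2.617 rad/s.

2.62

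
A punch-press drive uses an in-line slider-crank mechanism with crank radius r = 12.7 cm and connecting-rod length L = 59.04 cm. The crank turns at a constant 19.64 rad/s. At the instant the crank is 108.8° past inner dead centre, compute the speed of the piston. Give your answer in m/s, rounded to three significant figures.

2.19

ω = 19.64 rad/s
For an in-line slider-crank, x = r cosθ + √(L² − r² sin²θ), so v = −rω sinθ·[1 + r cosθ/√(L² − r² sin²θ)].
With r = 0.127 m, L = 0.5904 m, θ = 108.8°: √(L² − r² sin²θ) = 0.57803 m.
v = −0.127·19.64·0.94665·[1 + 0.127·-0.32227/0.57803] = -2.194 m/s.
|v| = 2.194 m/s.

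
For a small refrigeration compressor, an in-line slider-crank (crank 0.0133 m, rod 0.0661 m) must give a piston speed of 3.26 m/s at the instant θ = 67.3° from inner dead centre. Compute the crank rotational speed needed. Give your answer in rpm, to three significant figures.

2350

For an in-line slider-crank, |v_piston| = rω|sinθ|·[1 + r cosθ/√(L² − r² sin²θ)].
With r = 0.0133 m, L = 0.0661 m, θ = 67.3°: the bracketed kinematic factor |dx/dθ| = 0.013239 m.
ω = v/|dx/dθ| = 3.26/0.013239 = 246.24 rad/s.
N = 60ω/(2π) = 2351.4 rpm.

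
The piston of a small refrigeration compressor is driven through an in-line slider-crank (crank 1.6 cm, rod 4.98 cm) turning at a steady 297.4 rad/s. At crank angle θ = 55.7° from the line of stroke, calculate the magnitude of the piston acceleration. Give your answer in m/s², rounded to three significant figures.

ω = 297.4 rad/s
x(θ) = r cosθ + √(L² − r² sin²θ); with ω constant, a = ω²·d²x/dθ².
d²x/dθ² = −r cosθ − r²(cos2θ)/√u − r⁴ sin²2θ/(4u^{3/2}),  u = L² − r² sin²θ = 0.00230534 m².
Substituting r = 0.016 m, L = 0.0498 m, θ = 55.7°: d²x/dθ² = -0.0071993 m.
a = ω²·d²x/dθ² = (297.4)²·(-0.0071993) = -636.75 m/s²;  |a| = 636.75 m/s².

637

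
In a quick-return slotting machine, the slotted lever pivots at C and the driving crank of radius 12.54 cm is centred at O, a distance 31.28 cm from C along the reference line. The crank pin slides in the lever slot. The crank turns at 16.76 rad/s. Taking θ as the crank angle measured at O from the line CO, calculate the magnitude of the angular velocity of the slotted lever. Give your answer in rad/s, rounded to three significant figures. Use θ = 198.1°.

9.26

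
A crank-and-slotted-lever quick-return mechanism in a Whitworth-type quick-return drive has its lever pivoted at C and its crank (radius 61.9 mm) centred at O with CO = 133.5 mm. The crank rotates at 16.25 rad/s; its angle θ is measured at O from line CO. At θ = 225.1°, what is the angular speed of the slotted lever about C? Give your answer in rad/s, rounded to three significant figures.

3.26

ω = 16.25 rad/s
Crank pin A relative to C: A = (d + r cosθ, r sinθ); lever angle φ = atan2(r sinθ, d + r cosθ).
Differentiating tanφ: φ̇ = rω(d cosθ + r)/(d² + r² + 2dr cosθ).
d² + r² + 2dr cosθ = |CA|² = 0.00998771 m²;  d cosθ + r = -0.032334 m.
|ω_lever| = |0.0619·16.25·-0.032334| / 0.00998771 = 3.2564 rad/s.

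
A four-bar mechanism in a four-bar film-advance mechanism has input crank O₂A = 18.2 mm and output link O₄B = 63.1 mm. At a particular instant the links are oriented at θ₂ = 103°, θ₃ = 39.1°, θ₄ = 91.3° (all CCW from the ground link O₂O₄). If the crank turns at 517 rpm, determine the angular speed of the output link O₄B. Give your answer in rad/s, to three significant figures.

ω₂ = 54.14 rad/s (from 517 rpm).
Differentiating the loop-closure r₂e^{iθ₂}+r₃e^{iθ₃}=r₁+r₄e^{iθ₄} gives r₂ω₂e^{iθ₂}+r₃ω₃e^{iθ₃}=r₄ω₄e^{iθ₄}.
Eliminating the other unknown: ω₄ = r₂ω₂ sin(θ₂−θ₃) / [r₄ sin(θ₄−θ₃)].
Numerator sine = +0.89803; denominator sine = +0.79016.
Result = 0.0182·54.14·(+0.89803) / (0.0631·(+0.79016)) = +17.748 rad/s; magnitude 17.748 rad/s.

17.7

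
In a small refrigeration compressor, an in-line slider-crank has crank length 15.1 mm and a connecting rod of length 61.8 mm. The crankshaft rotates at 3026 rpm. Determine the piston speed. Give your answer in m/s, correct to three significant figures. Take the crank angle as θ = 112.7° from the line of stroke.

3.99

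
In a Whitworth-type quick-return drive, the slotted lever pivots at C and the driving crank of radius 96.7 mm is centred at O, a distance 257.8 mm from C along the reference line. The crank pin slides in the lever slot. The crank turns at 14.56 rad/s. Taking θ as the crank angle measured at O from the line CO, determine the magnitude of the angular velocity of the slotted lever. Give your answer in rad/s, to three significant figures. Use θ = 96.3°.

ω = 14.56 rad/s
Crank pin A relative to C: A = (d + r cosθ, r sinθ); lever angle φ = atan2(r sinθ, d + r cosθ).
Differentiating tanφ: φ̇ = rω(d cosθ + r)/(d² + r² + 2dr cosθ).
d² + r² + 2dr cosθ = |CA|² = 0.0703405 m²;  d cosθ + r = +0.06841 m.
|ω_lever| = |0.0967·14.56·+0.06841| / 0.0703405 = 1.3693 rad/s.

1.37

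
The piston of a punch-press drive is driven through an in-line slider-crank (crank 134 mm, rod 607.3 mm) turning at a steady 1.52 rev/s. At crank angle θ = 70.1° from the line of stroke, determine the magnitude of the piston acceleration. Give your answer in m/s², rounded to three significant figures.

ω = 2π·1.52 = 9.55 rad/s
x(θ) = r cosθ + √(L² − r² sin²θ); with ω constant, a = ω²·d²x/dθ².
d²x/dθ² = −r cosθ − r²(cos2θ)/√u − r⁴ sin²2θ/(4u^{3/2}),  u = L² − r² sin²θ = 0.352938 m².
Substituting r = 0.134 m, L = 0.6073 m, θ = 70.1°: d²x/dθ² = -0.022547 m.
a = ω²·d²x/dθ² = (9.55)²·(-0.022547) = -2.0566 m/s²;  |a| = 2.0566 m/s².

2.06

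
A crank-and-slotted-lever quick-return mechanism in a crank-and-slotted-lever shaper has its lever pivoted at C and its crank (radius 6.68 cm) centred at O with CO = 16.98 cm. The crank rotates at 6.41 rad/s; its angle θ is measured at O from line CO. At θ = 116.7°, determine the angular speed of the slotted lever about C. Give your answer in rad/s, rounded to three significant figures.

0.176

ω = 6.41 rad/s
Crank pin A relative to C: A = (d + r cosθ, r sinθ); lever angle φ = atan2(r sinθ, d + r cosθ).
Differentiating tanφ: φ̇ = rω(d cosθ + r)/(d² + r² + 2dr cosθ).
d² + r² + 2dr cosθ = |CA|² = 0.0231014 m²;  d cosθ + r = -0.0094944 m.
|ω_lever| = |0.0668·6.41·-0.0094944| / 0.0231014 = 0.17598 rad/s.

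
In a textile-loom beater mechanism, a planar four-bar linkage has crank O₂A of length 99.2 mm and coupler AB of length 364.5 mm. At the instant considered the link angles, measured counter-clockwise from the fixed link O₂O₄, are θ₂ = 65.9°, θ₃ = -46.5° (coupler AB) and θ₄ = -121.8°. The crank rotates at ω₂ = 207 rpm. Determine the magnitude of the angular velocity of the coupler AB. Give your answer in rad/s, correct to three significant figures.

ω₂ = 21.68 rad/s (from 207 rpm).
Differentiating the loop-closure r₂e^{iθ₂}+r₃e^{iθ₃}=r₁+r₄e^{iθ₄} gives r₂ω₂e^{iθ₂}+r₃ω₃e^{iθ₃}=r₄ω₄e^{iθ₄}.
Eliminating the other unknown: ω₃ = r₂ω₂ sin(θ₄−θ₂) / [r₃ sin(θ₃−θ₄)].
Numerator sine = +0.13399; denominator sine = +0.96727.
Result = 0.0992·21.68·(+0.13399) / (0.3645·(+0.96727)) = +0.8172 rad/s; magnitude 0.8172 rad/s.

0.817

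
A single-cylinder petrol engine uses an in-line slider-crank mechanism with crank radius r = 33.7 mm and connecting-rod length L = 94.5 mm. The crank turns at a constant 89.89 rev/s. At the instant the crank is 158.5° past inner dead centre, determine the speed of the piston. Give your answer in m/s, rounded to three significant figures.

ω = 2π·89.9 = 564.8 rad/s
For an in-line slider-crank, x = r cosθ + √(L² − r² sin²θ), so v = −rω sinθ·[1 + r cosθ/√(L² − r² sin²θ)].
With r = 0.0337 m, L = 0.0945 m, θ = 158.5°: √(L² − r² sin²θ) = 0.093689 m.
v = −0.0337·564.8·0.36650·[1 + 0.0337·-0.93042/0.093689] = -4.6412 m/s.
|v| = 4.6412 m/s.

4.64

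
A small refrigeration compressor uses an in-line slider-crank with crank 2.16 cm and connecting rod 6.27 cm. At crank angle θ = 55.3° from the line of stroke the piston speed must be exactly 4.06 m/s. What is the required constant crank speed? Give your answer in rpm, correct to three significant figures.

For an in-line slider-crank, |v_piston| = rω|sinθ|·[1 + r cosθ/√(L² − r² sin²θ)].
With r = 0.0216 m, L = 0.0627 m, θ = 55.3°: the bracketed kinematic factor |dx/dθ| = 0.02139 m.
ω = v/|dx/dθ| = 4.06/0.02139 = 189.81 rad/s.
N = 60ω/(2π) = 1812.6 rpm.

1810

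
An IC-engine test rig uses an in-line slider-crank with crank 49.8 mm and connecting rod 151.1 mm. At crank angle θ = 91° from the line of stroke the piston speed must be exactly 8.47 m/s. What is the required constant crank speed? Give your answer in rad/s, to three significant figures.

171

For an in-line slider-crank, |v_piston| = rω|sinθ|·[1 + r cosθ/√(L² − r² sin²θ)].
With r = 0.0498 m, L = 0.1511 m, θ = 91°: the bracketed kinematic factor |dx/dθ| = 0.049489 m.
ω = v/|dx/dθ| = 8.47/0.049489 = 171.15 rad/s.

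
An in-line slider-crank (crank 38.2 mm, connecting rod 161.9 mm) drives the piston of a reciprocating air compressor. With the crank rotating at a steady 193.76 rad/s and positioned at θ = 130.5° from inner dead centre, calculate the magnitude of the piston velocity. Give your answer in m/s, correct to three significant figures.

4.75

ω = 193.8 rad/s
For an in-line slider-crank, x = r cosθ + √(L² − r² sin²θ), so v = −rω sinθ·[1 + r cosθ/√(L² − r² sin²θ)].
With r = 0.0382 m, L = 0.1619 m, θ = 130.5°: √(L² − r² sin²θ) = 0.15927 m.
v = −0.0382·193.8·0.76041·[1 + 0.0382·-0.64945/0.15927] = -4.7516 m/s.
|v| = 4.7516 m/s.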